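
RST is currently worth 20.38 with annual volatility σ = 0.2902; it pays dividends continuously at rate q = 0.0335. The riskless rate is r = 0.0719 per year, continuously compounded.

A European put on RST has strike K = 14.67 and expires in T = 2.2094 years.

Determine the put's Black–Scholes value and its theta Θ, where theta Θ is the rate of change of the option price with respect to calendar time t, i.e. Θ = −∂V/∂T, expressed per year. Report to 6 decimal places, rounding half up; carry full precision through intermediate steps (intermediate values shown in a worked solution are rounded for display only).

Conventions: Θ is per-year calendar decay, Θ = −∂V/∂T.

price = 0.589232
Θ = -0.240145

σ√T = 0.2902·√2.2094 = 0.431355
d₁ = (ln(S/K) + (r−q+σ²/2)T) / (σ√T) = (ln(20.38/14.67) + (0.0719−0.0335+0.2902²/2)·2.2094) / 0.431355 = (0.328749 + 0.177874) / 0.431355 = 1.174495
d₂ = d₁ − σ√T = 1.174495 − 0.431355 = 0.743140
e^{−rT} = 0.853119
e^{−qT} = 0.928658
N(−d₁) = 0.120098,  N(−d₂) = 0.228698
Put price V = K·e^{−rT}·N(−d₂) − S·e^{−qT}·N(−d₁) = 2.862221 − 2.272989 = 0.589232
φ(d₁) = (1/√(2π))·e^{−d₁²/2} = 0.200156
Θ = −S·e^{−qT}·φ(d₁)·σ/(2√T) − q·S·e^{−qT}·N(−d₁) + r·K·e^{−rT}·N(−d₂) = −0.369793 − 0.076145 + 0.205794 = -0.240145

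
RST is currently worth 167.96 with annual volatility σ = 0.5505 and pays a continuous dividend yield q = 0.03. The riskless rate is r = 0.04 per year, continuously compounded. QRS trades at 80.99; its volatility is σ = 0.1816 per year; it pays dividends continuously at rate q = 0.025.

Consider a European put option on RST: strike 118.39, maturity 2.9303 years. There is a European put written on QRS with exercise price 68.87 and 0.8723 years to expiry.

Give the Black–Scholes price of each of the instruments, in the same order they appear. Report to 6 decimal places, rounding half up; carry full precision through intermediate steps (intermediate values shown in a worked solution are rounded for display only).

price(RST put K=118.39) = 26.127173
price(QRS put K=68.87) = 0.960971

[RST put K=118.39]
σ√T = 0.5505·√2.9303 = 0.942352
d₁ = (ln(S/K) + (r−q+σ²/2)T) / (σ√T) = (ln(167.96/118.39) + (0.04−0.03+0.5505²/2)·2.9303) / 0.942352 = (0.349742 + 0.473317) / 0.942352 = 0.873409
d₂ = d₁ − σ√T = 0.873409 − 0.942352 = -0.068944
e^{−rT} = 0.889397
e^{−qT} = 0.915844
N(−d₁) = 0.191220,  N(−d₂) = 0.527483
price = K·e^{−rT}·N(−d₂) − S·e^{−qT}·N(−d₁) = 55.541660 − 29.414488 = 26.127173
[QRS put K=68.87]
σ√T = 0.1816·√0.8723 = 0.169609
d₁ = (ln(S/K) + (r−q+σ²/2)T) / (σ√T) = (ln(80.99/68.87) + (0.04−0.025+0.1816²/2)·0.8723) / 0.169609 = (0.162105 + 0.027468) / 0.169609 = 1.117707
d₂ = d₁ − σ√T = 1.117707 − 0.169609 = 0.948098
e^{−rT} = 0.965710
e^{−qT} = 0.978429
N(−d₁) = 0.131846,  N(−d₂) = 0.171540
price = K·e^{−rT}·N(−d₂) − S·e^{−qT}·N(−d₁) = 11.408840 − 10.447869 = 0.960971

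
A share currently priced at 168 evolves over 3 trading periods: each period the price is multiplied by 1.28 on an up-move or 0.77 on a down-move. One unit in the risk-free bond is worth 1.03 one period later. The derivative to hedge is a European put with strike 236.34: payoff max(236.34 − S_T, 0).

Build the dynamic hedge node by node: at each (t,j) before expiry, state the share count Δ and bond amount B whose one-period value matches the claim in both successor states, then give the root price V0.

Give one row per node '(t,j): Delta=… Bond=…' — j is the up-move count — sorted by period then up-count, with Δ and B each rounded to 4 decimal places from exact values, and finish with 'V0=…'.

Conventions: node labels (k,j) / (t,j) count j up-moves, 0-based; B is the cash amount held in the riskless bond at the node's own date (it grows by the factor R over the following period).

Arbitrage-free pricing uses the up-move probability p* = (R−d)/(u−d) = 0.5098, discounting each step at R = 1.03.
At maturity the claim pays: V(3,0)=159.6425, V(3,1)=108.8428, V(3,2)=24.3966, V(3,3)=0.0000
  t=2,j=0: stock 99.6072 → up 127.4972 (V=108.8428), down 76.6975 (V=159.6425). Price 129.8491; hedge Δ=-1.0000, bond B=229.4563.
  t=2,j=1: stock 165.5808 → up 211.9434 (V=24.3966), down 127.4972 (V=108.8428). Price 63.8755; hedge Δ=-1.0000, bond B=229.4563.
  t=2,j=2: stock 275.2512 → up 352.3215 (V=0.0000), down 211.9434 (V=24.3966). Price 11.6108; hedge Δ=-0.1738, bond B=59.4472.
  t=1,j=0: stock 129.3600 → up 165.5808 (V=63.8755), down 99.6072 (V=129.8491). Price 93.4131; hedge Δ=-1.0000, bond B=222.7731.
  t=1,j=1: stock 215.0400 → up 275.2512 (V=11.6108), down 165.5808 (V=63.8755). Price 36.1464; hedge Δ=-0.4766, bond B=138.6262.
  t=0,j=0: stock 168.0000 → up 215.0400 (V=36.1464), down 129.3600 (V=93.4131). Price 62.3479; hedge Δ=-0.6684, bond B=174.6356.
Verification: the root portfolio costs Δ(0,0)·S0 + B(0,0) = 62.3479, matching V0.

(0,0): Delta=-0.6684 Bond=174.6356
(1,0): Delta=-1.0000 Bond=222.7731
(1,1): Delta=-0.4766 Bond=138.6262
(2,0): Delta=-1.0000 Bond=229.4563
(2,1): Delta=-1.0000 Bond=229.4563
(2,2): Delta=-0.1738 Bond=59.4472
V0=62.3479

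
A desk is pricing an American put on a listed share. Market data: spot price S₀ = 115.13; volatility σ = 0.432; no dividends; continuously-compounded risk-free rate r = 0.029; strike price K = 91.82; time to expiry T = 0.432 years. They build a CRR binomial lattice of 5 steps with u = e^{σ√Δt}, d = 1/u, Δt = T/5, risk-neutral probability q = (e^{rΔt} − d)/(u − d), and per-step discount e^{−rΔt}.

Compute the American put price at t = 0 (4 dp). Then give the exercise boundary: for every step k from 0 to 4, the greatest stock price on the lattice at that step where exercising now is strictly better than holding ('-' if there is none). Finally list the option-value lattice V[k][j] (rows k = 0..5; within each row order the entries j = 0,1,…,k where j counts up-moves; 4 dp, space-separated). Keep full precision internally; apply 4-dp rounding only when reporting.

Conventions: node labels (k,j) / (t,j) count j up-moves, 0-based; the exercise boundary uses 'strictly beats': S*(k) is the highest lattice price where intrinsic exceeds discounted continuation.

price = 3.4987
boundary = - - - - 69.2786
tree:
3.4987
5.8358 0.9663
9.5099 1.8564 0.0000
15.0015 3.5663 0.0000 0.0000
22.5414 6.8511 0.0000 0.0000 0.0000
30.8029 13.1614 0.0000 0.0000 0.0000 0.0000

params: Δt=0.08640 u=1.13540 d=0.88075 q=0.47815 e^(-rΔt)=0.99750
t_5 payoffs: 30.8029 13.1614 0.0000 0.0000 0.0000 0.0000
t_4: node(4,0) S=69.2786 payoff=22.5414 vs cont=22.3116 → 22.5414 [stop]  node(4,1) S=89.3087 payoff=2.5113 vs cont=6.8511 → 6.8511 [wait]  node(4,2) S=115.1300 payoff=0.0000 vs cont=0.0000 → 0.0000 [wait]  node(4,3) S=148.4169 payoff=0.0000 vs cont=0.0000 → 0.0000 [wait]  node(4,4) S=191.3278 payoff=0.0000 vs cont=0.0000 → 0.0000 [wait]  ⇒ S*(4)=69.2786
t_3: node(3,0) S=78.6586 payoff=13.1614 vs cont=15.0015 → 15.0015 [wait]  node(3,1) S=101.4007 payoff=0.0000 vs cont=3.5663 → 3.5663 [wait]  node(3,2) S=130.7181 payoff=0.0000 vs cont=0.0000 → 0.0000 [wait]  node(3,3) S=168.5119 payoff=0.0000 vs cont=0.0000 → 0.0000 [wait]  ⇒ S*(3)=-
t_2: node(2,0) S=89.3087 payoff=2.5113 vs cont=9.5099 → 9.5099 [wait]  node(2,1) S=115.1300 payoff=0.0000 vs cont=1.8564 → 1.8564 [wait]  node(2,2) S=148.4169 payoff=0.0000 vs cont=0.0000 → 0.0000 [wait]  ⇒ S*(2)=-
t_1: node(1,0) S=101.4007 payoff=0.0000 vs cont=5.8358 → 5.8358 [wait]  node(1,1) S=130.7181 payoff=0.0000 vs cont=0.9663 → 0.9663 [wait]  ⇒ S*(1)=-
t_0: node(0,0) S=115.1300 payoff=0.0000 vs cont=3.4987 → 3.4987 [wait]  ⇒ S*(0)=-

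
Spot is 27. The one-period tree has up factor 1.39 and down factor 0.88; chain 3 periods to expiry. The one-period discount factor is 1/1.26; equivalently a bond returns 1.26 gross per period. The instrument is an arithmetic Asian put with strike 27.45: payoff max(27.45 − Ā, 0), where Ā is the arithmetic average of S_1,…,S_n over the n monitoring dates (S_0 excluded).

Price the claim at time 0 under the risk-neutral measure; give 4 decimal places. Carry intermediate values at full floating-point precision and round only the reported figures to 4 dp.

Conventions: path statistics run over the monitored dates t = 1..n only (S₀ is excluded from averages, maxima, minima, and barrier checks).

price = 0.1227

Under the martingale measure an up-move has probability p* = 0.7451; value the claim as the probability-weighted average of per-path payoffs, discounted 3 periods at R = 1.26.
Enumerate all 2^3 = 8 price paths (U = up ×1.39, D = down ×0.88); each path with k up-moves has probability p*^k·(1−p*)^(3−k).
DDD: Ā=21.0228, payoff=6.4272, prob=0.016562
UDD: Ā=33.2065, payoff=0.0000, prob=0.048413
DUD: Ā=28.6165, payoff=0.0000, prob=0.048413
UUD: Ā=45.2011, payoff=0.0000, prob=0.141514
DDU: Ā=24.5773, payoff=2.8727, prob=0.048413
UDU: Ā=38.8210, payoff=0.0000, prob=0.141514
DUU: Ā=34.2310, payoff=0.0000, prob=0.141514
UUU: Ā=54.0695, payoff=0.0000, prob=0.413657
Price = Σ prob·payoff / R^3 = 0.245521 / 2.000376 = 0.1227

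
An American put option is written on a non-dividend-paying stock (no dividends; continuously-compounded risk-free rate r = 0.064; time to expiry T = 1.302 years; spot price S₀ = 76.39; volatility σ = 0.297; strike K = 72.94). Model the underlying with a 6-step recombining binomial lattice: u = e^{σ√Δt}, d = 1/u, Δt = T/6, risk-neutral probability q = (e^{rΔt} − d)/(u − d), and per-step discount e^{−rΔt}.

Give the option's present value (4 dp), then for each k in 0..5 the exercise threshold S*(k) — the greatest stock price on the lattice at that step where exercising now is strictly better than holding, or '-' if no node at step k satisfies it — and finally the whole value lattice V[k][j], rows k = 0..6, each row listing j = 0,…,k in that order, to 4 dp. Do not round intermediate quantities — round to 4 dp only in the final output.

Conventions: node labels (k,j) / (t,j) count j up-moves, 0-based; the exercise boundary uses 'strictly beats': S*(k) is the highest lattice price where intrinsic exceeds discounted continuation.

price = 6.1557
boundary = - - - 50.4405 57.9249 50.4405
tree:
6.1557
9.8815 2.8256
15.2762 5.0862 0.7804
22.4995 8.9108 1.6345 0.0000
29.0168 15.0151 3.4232 0.0000 0.0000
34.6920 22.4995 7.1693 0.0000 0.0000 0.0000
39.6340 29.0168 15.0151 0.0000 0.0000 0.0000 0.0000

params: Δt=0.21700 u=1.14838 d=0.87079 q=0.51585 e^(-rΔt)=0.98621
t_6 payoffs: 39.6340 29.0168 15.0151 0.0000 0.0000 0.0000 0.0000
t_5: node(5,0) S=38.2480 payoff=34.6920 vs cont=33.6860 → 34.6920 [stop]  node(5,1) S=50.4405 payoff=22.4995 vs cont=21.4935 → 22.4995 [stop]  node(5,2) S=66.5198 payoff=6.4202 vs cont=7.1693 → 7.1693 [wait]  node(5,3) S=87.7248 payoff=0.0000 vs cont=0.0000 → 0.0000 [wait]  node(5,4) S=115.6894 payoff=0.0000 vs cont=0.0000 → 0.0000 [wait]  node(5,5) S=152.5684 payoff=0.0000 vs cont=0.0000 → 0.0000 [wait]  ⇒ S*(5)=50.4405
t_4: node(4,0) S=43.9232 payoff=29.0168 vs cont=28.0108 → 29.0168 [stop]  node(4,1) S=57.9249 payoff=15.0151 vs cont=14.3902 → 15.0151 [stop]  node(4,2) S=76.3900 payoff=0.0000 vs cont=3.4232 → 3.4232 [wait]  node(4,3) S=100.7414 payoff=0.0000 vs cont=0.0000 → 0.0000 [wait]  node(4,4) S=132.8553 payoff=0.0000 vs cont=0.0000 → 0.0000 [wait]  ⇒ S*(4)=57.9249
t_3: node(3,0) S=50.4405 payoff=22.4995 vs cont=21.4935 → 22.4995 [stop]  node(3,1) S=66.5198 payoff=6.4202 vs cont=8.9108 → 8.9108 [wait]  node(3,2) S=87.7248 payoff=0.0000 vs cont=1.6345 → 1.6345 [wait]  node(3,3) S=115.6894 payoff=0.0000 vs cont=0.0000 → 0.0000 [wait]  ⇒ S*(3)=50.4405
t_2: node(2,0) S=57.9249 payoff=15.0151 vs cont=15.2762 → 15.2762 [wait]  node(2,1) S=76.3900 payoff=0.0000 vs cont=5.0862 → 5.0862 [wait]  node(2,2) S=100.7414 payoff=0.0000 vs cont=0.7804 → 0.7804 [wait]  ⇒ S*(2)=-
t_1: node(1,0) S=66.5198 payoff=6.4202 vs cont=9.8815 → 9.8815 [wait]  node(1,1) S=87.7248 payoff=0.0000 vs cont=2.8256 → 2.8256 [wait]  ⇒ S*(1)=-
t_0: node(0,0) S=76.3900 payoff=0.0000 vs cont=6.1557 → 6.1557 [wait]  ⇒ S*(0)=-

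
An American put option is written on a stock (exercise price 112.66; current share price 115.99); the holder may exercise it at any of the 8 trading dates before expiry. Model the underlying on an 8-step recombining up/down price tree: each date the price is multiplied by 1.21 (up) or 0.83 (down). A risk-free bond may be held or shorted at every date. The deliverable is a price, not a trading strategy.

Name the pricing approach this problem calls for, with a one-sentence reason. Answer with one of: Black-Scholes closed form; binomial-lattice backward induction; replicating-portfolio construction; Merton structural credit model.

framework: binomial-lattice backward induction

Key observation: the exercise right at every one of the 8 steps is what matters: each node needs max(112.66 − S, continuation), which only the stepwise tree valuation starting from spot 115.99 delivers.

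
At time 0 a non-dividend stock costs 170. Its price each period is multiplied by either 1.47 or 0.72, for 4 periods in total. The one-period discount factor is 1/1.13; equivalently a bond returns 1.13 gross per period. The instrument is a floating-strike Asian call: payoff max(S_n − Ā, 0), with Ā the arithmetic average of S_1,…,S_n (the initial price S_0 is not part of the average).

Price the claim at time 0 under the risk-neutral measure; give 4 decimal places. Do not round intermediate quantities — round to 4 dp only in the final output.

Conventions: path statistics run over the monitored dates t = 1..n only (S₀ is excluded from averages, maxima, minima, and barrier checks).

Risk-neutral up-probability p* = (R−d)/(u−d) = (1.13−0.72)/(1.47−0.72) = 0.5467; the claim prices as the p*-weighted sum of path payoffs discounted by R^4.
Enumerate all 2^4 = 16 price paths (U = up ×1.47, D = down ×0.72); each path with k up-moves has probability p*^k·(1−p*)^(4−k).
DDDD: Ā=79.9164, payoff=0.0000, prob=0.042235
UDDD: Ā=163.1627, payoff=0.0000, prob=0.050930
DUDD: Ā=131.2877, payoff=0.0000, prob=0.050930
UUDD: Ā=268.0457, payoff=0.0000, prob=0.061416
DDUD: Ā=108.3377, payoff=0.0000, prob=0.050930
UDUD: Ā=221.1895, payoff=0.0000, prob=0.061416
DUUD: Ā=189.3145, payoff=1.1213, prob=0.061416
UUUD: Ā=386.5171, payoff=2.2893, prob=0.074060
DDDU: Ā=91.8137, payoff=1.4610, prob=0.050930
UDDU: Ā=187.4530, payoff=2.9828, prob=0.061416
DUDU: Ā=155.5780, payoff=34.8578, prob=0.061416
UUDU: Ā=317.6384, payoff=71.1680, prob=0.074060
DDUU: Ā=132.6280, payoff=57.8078, prob=0.061416
UDUU: Ā=270.7821, payoff=118.0243, prob=0.074060
DUUU: Ā=238.9071, payoff=149.8993, prob=0.074060
UUUU: Ā=487.7688, payoff=306.0443, prob=0.089308
Price = Σ prob·payoff / R^4 = 58.632581 / 1.630474 = 35.9605

price = 35.9605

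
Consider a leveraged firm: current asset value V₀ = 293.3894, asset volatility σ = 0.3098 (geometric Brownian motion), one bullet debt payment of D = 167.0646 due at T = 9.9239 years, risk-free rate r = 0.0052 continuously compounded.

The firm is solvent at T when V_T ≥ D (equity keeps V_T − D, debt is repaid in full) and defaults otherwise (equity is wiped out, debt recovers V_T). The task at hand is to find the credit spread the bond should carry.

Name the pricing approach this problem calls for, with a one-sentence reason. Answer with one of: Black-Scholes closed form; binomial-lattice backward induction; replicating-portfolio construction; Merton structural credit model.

framework: Merton structural credit model

Key observation: with the firm-asset dynamics (V₀ = 293.3894) and a single zero-coupon liability of face 167.0646 given, debt value, spread, and default probability all derive from the option view of the balance sheet.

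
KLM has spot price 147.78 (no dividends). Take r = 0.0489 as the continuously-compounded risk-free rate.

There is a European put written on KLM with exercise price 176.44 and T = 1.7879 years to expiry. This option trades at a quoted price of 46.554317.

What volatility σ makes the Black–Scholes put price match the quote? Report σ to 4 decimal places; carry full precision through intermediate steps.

At σ = 0.4838 the Black–Scholes value reproduces the quote:
σ√T = 0.4838·√1.7879 = 0.646900
d₁ = (ln(S/K) + (r+σ²/2)T) / (σ√T) = (ln(147.78/176.44) + (0.0489+0.4838²/2)·1.7879) / 0.646900 = (-0.177256 + 0.296668) / 0.646900 = 0.184591
d₂ = d₁ − σ√T = 0.184591 − 0.646900 = -0.462309
e^{−rT} = 0.916285
N(−d₁) = 0.426775,  N(−d₂) = 0.678070
V = K·e^{−rT}·N(−d₂) − S·N(−d₁) = 109.623095 − 63.068778 = 46.554317 (equal to the quote); since ∂V/∂σ > 0 for all σ, the implied volatility is unique

sigma = 0.4838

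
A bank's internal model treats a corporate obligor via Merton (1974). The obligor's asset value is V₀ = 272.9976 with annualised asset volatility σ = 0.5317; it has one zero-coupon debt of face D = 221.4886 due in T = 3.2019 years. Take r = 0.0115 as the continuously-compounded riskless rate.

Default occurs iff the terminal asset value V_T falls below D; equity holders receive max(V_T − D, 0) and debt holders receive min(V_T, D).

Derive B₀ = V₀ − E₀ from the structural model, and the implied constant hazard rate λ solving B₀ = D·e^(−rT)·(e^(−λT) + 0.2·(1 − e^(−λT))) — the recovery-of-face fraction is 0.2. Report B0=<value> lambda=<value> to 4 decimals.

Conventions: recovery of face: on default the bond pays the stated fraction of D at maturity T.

B0=151.5608 lambda=0.1406

With assets at 272.9976 and a single debt payment of 221.4886 at 3.2019 years:
d₁ = [ln(V₀/D) + (r + σ²/2)T] / (σ√T)
   = [ln(272.9976/221.4886) + (0.0115 + 0.5·0.5317²)·3.2019] / (0.5317·√3.2019)
   = [0.209092 + 0.489418] / 0.951416 = 0.734179
d₂ = d₁ − σ√T = 0.734179 − 0.951416 = -0.217237
N(d₁) = 0.768580,  N(d₂) = 0.414012,  e^(−rT) = 0.963848
E₀ = V₀·N(d₁) − D·e^(−rT)·N(d₂)
   = 272.9976·0.768580 − 221.4886·0.963848·0.414012 = 121.436774
B₀ = V₀ − E₀ = 272.9976 − 121.436774 = 151.560826
e^(−λT) = (B₀·e^(rT)/D − 0.2)/(1 − 0.2) = (151.5608·1.037508/221.4886 − 0.2)/0.8 = 0.63743602
λ = −ln(0.63743602)/3.2019 = 0.140636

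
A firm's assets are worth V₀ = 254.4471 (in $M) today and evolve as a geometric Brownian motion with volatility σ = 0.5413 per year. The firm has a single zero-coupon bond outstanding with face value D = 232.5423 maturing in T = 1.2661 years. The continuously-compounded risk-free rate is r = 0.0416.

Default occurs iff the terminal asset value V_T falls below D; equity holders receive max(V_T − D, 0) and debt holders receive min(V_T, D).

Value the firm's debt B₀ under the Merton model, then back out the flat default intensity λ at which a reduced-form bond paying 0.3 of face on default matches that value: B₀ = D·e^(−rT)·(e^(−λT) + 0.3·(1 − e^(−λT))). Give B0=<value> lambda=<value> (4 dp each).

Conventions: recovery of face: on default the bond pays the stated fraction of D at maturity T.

B0=179.1907 lambda=0.2466

Work the structural quantities from V₀ = 254.4471 against face 232.5423:
d₁ = [ln(V₀/D) + (r + σ²/2)T] / (σ√T)
   = [ln(254.4471/232.5423) + (0.0416 + 0.5·0.5413²)·1.2661] / (0.5413·√1.2661)
   = [0.090021 + 0.238157] / 0.609077 = 0.538812
d₂ = d₁ − σ√T = 0.538812 − 0.609077 = -0.070265
N(d₁) = 0.704992,  N(d₂) = 0.471991,  e^(−rT) = 0.948693
E₀ = V₀·N(d₁) − D·e^(−rT)·N(d₂)
   = 254.4471·0.704992 − 232.5423·0.948693·0.471991 = 75.256440
B₀ = V₀ − E₀ = 254.4471 − 75.256440 = 179.190660
e^(−λT) = (B₀·e^(rT)/D − 0.3)/(1 − 0.3) = (179.1907·1.054081/232.5423 − 0.3)/0.7 = 0.73178029
λ = −ln(0.73178029)/1.2661 = 0.246643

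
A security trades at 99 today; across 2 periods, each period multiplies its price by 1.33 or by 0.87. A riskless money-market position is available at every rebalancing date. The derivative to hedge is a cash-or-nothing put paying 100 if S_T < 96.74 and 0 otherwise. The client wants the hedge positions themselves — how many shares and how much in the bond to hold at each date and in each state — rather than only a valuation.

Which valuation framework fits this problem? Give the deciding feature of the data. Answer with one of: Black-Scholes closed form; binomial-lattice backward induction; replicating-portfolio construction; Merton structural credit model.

Key observation: the deliverable is the dynamic trading strategy on the 2-step tree (spot 99, moves 1.33 and 0.87), so the valuation must go through the node-by-node replicating-portfolio solve.

framework: replicating-portfolio construction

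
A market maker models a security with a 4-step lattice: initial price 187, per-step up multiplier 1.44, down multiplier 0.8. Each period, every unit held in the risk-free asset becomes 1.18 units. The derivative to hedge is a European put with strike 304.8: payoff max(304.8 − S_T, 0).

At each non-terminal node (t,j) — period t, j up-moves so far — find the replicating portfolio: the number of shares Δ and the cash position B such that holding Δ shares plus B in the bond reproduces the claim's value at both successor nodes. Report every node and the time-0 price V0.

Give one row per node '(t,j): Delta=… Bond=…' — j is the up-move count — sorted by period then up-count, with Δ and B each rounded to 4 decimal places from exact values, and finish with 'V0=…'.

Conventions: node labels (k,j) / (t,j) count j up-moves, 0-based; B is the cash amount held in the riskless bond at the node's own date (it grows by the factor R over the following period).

Risk-neutral probability p* = (R−d)/(u−d) = (1.18−0.8)/(1.44−0.8) = 0.5937.
Payoffs at expiry: V(4,0)=228.2048, V(4,1)=166.9286, V(4,2)=56.6316, V(4,3)=0.0000, V(4,4)=0.0000
  t=3,j=0: stock 95.7440 → up 137.8714 (V=166.9286), down 76.5952 (V=228.2048). Price 162.5611; hedge Δ=-1.0000, bond B=258.3051.
  t=3,j=1: stock 172.3392 → up 248.1684 (V=56.6316), down 137.8714 (V=166.9286). Price 85.9659; hedge Δ=-1.0000, bond B=258.3051.
  t=3,j=2: stock 310.2106 → up 446.7032 (V=0.0000), down 248.1684 (V=56.6316). Price 19.4971; hedge Δ=-0.2852, bond B=107.9839.
  t=3,j=3: stock 558.3790 → up 804.0658 (V=0.0000), down 446.7032 (V=0.0000). Price 0.0000; hedge Δ=0.0000, bond B=0.0000.
  t=2,j=0: stock 119.6800 → up 172.3392 (V=85.9659), down 95.7440 (V=162.5611). Price 99.2226; hedge Δ=-1.0000, bond B=218.9026.
  t=2,j=1: stock 215.4240 → up 310.2106 (V=19.4971), down 172.3392 (V=85.9659). Price 39.4068; hedge Δ=-0.4821, bond B=143.2643.
  t=2,j=2: stock 387.7632 → up 558.3790 (V=0.0000), down 310.2106 (V=19.4971). Price 6.7125; hedge Δ=-0.0786, bond B=37.1767.
  t=1,j=0: stock 149.6000 → up 215.4240 (V=39.4068), down 119.6800 (V=99.2226). Price 53.9890; hedge Δ=-0.6247, bond B=147.4512.
  t=1,j=1: stock 269.2800 → up 387.7632 (V=6.7125), down 215.4240 (V=39.4068). Price 16.9445; hedge Δ=-0.1897, bond B=68.0295.
  t=0,j=0: stock 187.0000 → up 269.2800 (V=16.9445), down 149.6000 (V=53.9890). Price 27.1134; hedge Δ=-0.3095, bond B=84.9954.
Sanity check at the root: Δ(0,0)·S0 + B(0,0) reproduces V0 = 27.1134.

(0,0): Delta=-0.3095 Bond=84.9954
(1,0): Delta=-0.6247 Bond=147.4512
(1,1): Delta=-0.1897 Bond=68.0295
(2,0): Delta=-1.0000 Bond=218.9026
(2,1): Delta=-0.4821 Bond=143.2643
(2,2): Delta=-0.0786 Bond=37.1767
(3,0): Delta=-1.0000 Bond=258.3051
(3,1): Delta=-1.0000 Bond=258.3051
(3,2): Delta=-0.2852 Bond=107.9839
(3,3): Delta=0.0000 Bond=0.0000
V0=27.1134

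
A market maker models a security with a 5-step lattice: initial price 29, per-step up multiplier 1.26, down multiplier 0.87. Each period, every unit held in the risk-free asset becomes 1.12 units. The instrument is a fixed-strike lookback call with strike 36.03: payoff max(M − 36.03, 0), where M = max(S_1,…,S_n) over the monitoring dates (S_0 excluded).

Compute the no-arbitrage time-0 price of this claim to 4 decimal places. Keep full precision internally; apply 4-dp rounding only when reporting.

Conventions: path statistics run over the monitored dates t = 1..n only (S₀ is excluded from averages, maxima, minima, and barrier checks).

price = 10.9281

Under the martingale measure an up-move has probability p* = 0.6410; value the claim as the probability-weighted average of per-path payoffs, discounted 5 periods at R = 1.12.
Enumerate all 2^5 = 32 price paths (U = up ×1.26, D = down ×0.87); each path with k up-moves has probability p*^k·(1−p*)^(5−k).
DDDDD: M=25.2300, payoff=0.0000, prob=0.005961
UDDDD: M=36.5400, payoff=0.5100, prob=0.010645
DUDDD: M=31.7898, payoff=0.0000, prob=0.010645
UUDDD: M=46.0404, payoff=10.0104, prob=0.019008
DDUDD: M=27.6571, payoff=0.0000, prob=0.010645
UDUDD: M=40.0551, payoff=4.0251, prob=0.019008
DUUDD: M=40.0551, payoff=4.0251, prob=0.019008
UUUDD: M=58.0109, payoff=21.9809, prob=0.033943
DDDUD: M=25.2300, payoff=0.0000, prob=0.010645
UDDUD: M=36.5400, payoff=0.5100, prob=0.019008
DUDUD: M=34.8480, payoff=0.0000, prob=0.019008
UUDUD: M=50.4695, payoff=14.4395, prob=0.033943
DDUUD: M=34.8480, payoff=0.0000, prob=0.019008
UDUUD: M=50.4695, payoff=14.4395, prob=0.033943
DUUUD: M=50.4695, payoff=14.4395, prob=0.033943
UUUUD: M=73.0937, payoff=37.0637, prob=0.060613
DDDDU: M=25.2300, payoff=0.0000, prob=0.010645
UDDDU: M=36.5400, payoff=0.5100, prob=0.019008
DUDDU: M=31.7898, payoff=0.0000, prob=0.019008
UUDDU: M=46.0404, payoff=10.0104, prob=0.033943
DDUDU: M=30.3177, payoff=0.0000, prob=0.019008
UDUDU: M=43.9085, payoff=7.8785, prob=0.033943
DUUDU: M=43.9085, payoff=7.8785, prob=0.033943
UUUDU: M=63.5916, payoff=27.5616, prob=0.060613
DDDUU: M=30.3177, payoff=0.0000, prob=0.019008
UDDUU: M=43.9085, payoff=7.8785, prob=0.033943
DUDUU: M=43.9085, payoff=7.8785, prob=0.033943
UUDUU: M=63.5916, payoff=27.5616, prob=0.060613
DDUUU: M=43.9085, payoff=7.8785, prob=0.033943
UDUUU: M=63.5916, payoff=27.5616, prob=0.060613
DUUUU: M=63.5916, payoff=27.5616, prob=0.060613
UUUUU: M=92.0981, payoff=56.0681, prob=0.108237
Price = Σ prob·payoff / R^5 = 19.259019 / 1.762342 = 10.9281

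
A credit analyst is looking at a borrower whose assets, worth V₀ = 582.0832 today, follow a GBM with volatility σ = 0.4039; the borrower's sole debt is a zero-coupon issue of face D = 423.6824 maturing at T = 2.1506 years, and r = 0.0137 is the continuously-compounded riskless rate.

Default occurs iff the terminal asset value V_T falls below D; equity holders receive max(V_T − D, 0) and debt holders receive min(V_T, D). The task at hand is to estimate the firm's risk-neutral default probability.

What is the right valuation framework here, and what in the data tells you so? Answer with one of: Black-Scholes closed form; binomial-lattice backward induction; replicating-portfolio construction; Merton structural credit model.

framework: Merton structural credit model

Key observation: the question is about default risk generated by asset-value dynamics against a debt face of 423.6824 — the structural framework prices exactly that.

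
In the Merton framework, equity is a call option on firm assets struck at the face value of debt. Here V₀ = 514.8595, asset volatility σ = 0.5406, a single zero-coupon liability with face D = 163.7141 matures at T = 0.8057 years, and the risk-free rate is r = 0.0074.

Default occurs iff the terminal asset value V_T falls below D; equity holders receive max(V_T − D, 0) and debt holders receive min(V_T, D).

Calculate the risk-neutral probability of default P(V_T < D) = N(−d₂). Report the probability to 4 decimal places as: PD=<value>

Work the structural quantities from V₀ = 514.8595 against face 163.7141:
d₁ = [ln(V₀/D) + (r + σ²/2)T] / (σ√T)
   = [ln(514.8595/163.7141) + (0.0074 + 0.5·0.5406²)·0.8057] / (0.5406·√0.8057)
   = [1.145772 + 0.123694] / 0.485247 = 2.616126
d₂ = d₁ − σ√T = 2.616126 − 0.485247 = 2.130879
risk-neutral PD = N(−d₂) = N(-2.130879) = 0.016550

PD=0.0165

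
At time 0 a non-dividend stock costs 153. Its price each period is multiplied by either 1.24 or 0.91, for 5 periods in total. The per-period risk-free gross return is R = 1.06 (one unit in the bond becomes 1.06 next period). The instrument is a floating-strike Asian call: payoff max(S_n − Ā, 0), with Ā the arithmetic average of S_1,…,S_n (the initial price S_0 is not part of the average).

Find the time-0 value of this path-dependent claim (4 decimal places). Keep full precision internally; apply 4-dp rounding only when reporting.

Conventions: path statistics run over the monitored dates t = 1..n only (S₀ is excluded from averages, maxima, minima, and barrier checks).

price = 19.9086

Risk-neutral up-probability p* = (R−d)/(u−d) = (1.06−0.91)/(1.24−0.91) = 0.4545; the claim prices as the p*-weighted sum of path payoffs discounted by R^5.
Enumerate all 2^5 = 32 price paths (U = up ×1.24, D = down ×0.91); each path with k up-moves has probability p*^k·(1−p*)^(5−k).
DDDDD: Ā=116.3245, payoff=0.0000, prob=0.048283
UDDDD: Ā=158.5080, payoff=0.0000, prob=0.040236
DUDDD: Ā=148.4100, payoff=0.0000, prob=0.040236
UUDDD: Ā=202.2291, payoff=0.0000, prob=0.033530
DDUDD: Ā=139.2209, payoff=0.0000, prob=0.040236
UDUDD: Ā=189.7076, payoff=0.0000, prob=0.033530
DUUDD: Ā=179.6096, payoff=0.0000, prob=0.033530
UUUDD: Ā=244.7427, payoff=0.0000, prob=0.027941
DDDUD: Ā=130.8587, payoff=0.0000, prob=0.040236
UDDUD: Ā=178.3130, payoff=0.0000, prob=0.033530
DUDUD: Ā=168.2150, payoff=9.0647, prob=0.033530
UUDUD: Ā=229.2160, payoff=12.3519, prob=0.027941
DDUUD: Ā=159.0258, payoff=18.2539, prob=0.033530
UDUUD: Ā=216.6945, payoff=24.8734, prob=0.027941
DUUUD: Ā=206.5965, payoff=34.9714, prob=0.027941
UUUUD: Ā=281.5161, payoff=47.6534, prob=0.023285
DDDDU: Ā=123.2492, payoff=6.8513, prob=0.040236
UDDDU: Ā=167.9439, payoff=9.3358, prob=0.033530
DUDDU: Ā=157.8459, payoff=19.4338, prob=0.033530
UUDDU: Ā=215.0867, payoff=26.4812, prob=0.027941
DDUDU: Ā=148.6567, payoff=28.6230, prob=0.033530
UDUDU: Ā=202.5652, payoff=39.0027, prob=0.027941
DUUDU: Ā=192.4672, payoff=49.1007, prob=0.027941
UUUDU: Ā=262.2630, payoff=66.9065, prob=0.023285
DDDUU: Ā=140.2946, payoff=36.9851, prob=0.033530
UDDUU: Ā=191.1706, payoff=50.3973, prob=0.027941
DUDUU: Ā=181.0726, payoff=60.4953, prob=0.027941
UUDUU: Ā=246.7363, payoff=82.4332, prob=0.023285
DDUUU: Ā=171.8834, payoff=69.6845, prob=0.027941
UDUUU: Ā=234.2148, payoff=94.9547, prob=0.023285
DUUUU: Ā=224.1168, payoff=105.0527, prob=0.023285
UUUUU: Ā=305.3899, payoff=143.1487, prob=0.019404
Price = Σ prob·payoff / R^5 = 26.642248 / 1.338226 = 19.9086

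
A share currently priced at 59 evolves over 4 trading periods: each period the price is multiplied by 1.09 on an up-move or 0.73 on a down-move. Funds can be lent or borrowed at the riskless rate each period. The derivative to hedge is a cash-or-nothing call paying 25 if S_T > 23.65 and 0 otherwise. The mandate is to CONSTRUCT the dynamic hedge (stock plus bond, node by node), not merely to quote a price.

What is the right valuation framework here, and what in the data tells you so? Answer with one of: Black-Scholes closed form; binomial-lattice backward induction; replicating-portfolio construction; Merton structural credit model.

Key observation: a price alone would not answer the question — the per-node share/bond construction on the spot-59, 1.09/0.73 tree is required, and only the replicating-portfolio method yields it.

framework: replicating-portfolio construction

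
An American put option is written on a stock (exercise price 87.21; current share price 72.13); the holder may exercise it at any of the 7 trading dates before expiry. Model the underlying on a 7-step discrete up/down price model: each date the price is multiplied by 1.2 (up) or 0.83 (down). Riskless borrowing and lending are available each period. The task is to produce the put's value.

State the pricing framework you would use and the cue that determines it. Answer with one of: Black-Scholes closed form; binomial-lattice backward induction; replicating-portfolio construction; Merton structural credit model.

framework: binomial-lattice backward induction

Key observation: the defining feature is the embedded early-exercise option across 7 discrete dates on the spot-72.13 tree; pricing the strike-87.21 put means working backward with an exercise test at every node.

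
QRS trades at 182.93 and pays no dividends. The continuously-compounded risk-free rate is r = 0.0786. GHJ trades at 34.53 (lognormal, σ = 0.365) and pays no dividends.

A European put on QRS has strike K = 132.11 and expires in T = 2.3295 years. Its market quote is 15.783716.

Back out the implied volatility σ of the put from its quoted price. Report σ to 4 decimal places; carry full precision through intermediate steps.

At σ = 0.5010 the Black–Scholes value reproduces the quote:
σ√T = 0.501·√2.3295 = 0.764661
d₁ = (ln(S/K) + (r+σ²/2)T) / (σ√T) = (ln(182.93/132.11) + (0.0786+0.501²/2)·2.3295) / 0.764661 = (0.325469 + 0.475452) / 0.764661 = 1.047419
d₂ = d₁ − σ√T = 1.047419 − 0.764661 = 0.282758
e^{−rT} = 0.832686
N(−d₁) = 0.147453,  N(−d₂) = 0.388681
V = K·e^{−rT}·N(−d₂) − S·N(−d₁) = 42.757325 − 26.973609 = 15.783716 (the quoted price), and the Black–Scholes price is strictly increasing in σ, so σ is unique

sigma = 0.5010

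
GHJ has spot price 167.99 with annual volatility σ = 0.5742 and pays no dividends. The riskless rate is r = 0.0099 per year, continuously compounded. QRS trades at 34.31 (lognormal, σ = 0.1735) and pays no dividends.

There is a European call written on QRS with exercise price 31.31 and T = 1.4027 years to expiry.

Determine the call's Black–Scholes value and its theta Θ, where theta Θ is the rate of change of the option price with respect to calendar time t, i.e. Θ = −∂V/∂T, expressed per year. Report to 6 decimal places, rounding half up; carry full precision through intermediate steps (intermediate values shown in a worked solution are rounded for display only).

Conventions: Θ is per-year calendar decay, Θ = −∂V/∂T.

price = 4.724860
Θ = -1.031013

σ√T = 0.1735·√1.4027 = 0.205486
d₁ = (ln(S/K) + (r+σ²/2)T) / (σ√T) = (ln(34.31/31.31) + (0.0099+0.1735²/2)·1.4027) / 0.205486 = (0.091499 + 0.034999) / 0.205486 = 0.615606
d₂ = d₁ − σ√T = 0.615606 − 0.205486 = 0.410120
e^{−rT} = 0.986209
N(d₁) = 0.730923,  N(d₂) = 0.659141
Call price V = S·N(d₁) − K·e^{−rT}·N(d₂) = 25.077956 − 20.353096 = 4.724860
φ(d₁) = (1/√(2π))·e^{−d₁²/2} = 0.330079
Θ = −S·φ(d₁)·σ/(2√T) − r·K·e^{−rT}·N(d₂) = −0.829517 − 0.201496 = -1.031013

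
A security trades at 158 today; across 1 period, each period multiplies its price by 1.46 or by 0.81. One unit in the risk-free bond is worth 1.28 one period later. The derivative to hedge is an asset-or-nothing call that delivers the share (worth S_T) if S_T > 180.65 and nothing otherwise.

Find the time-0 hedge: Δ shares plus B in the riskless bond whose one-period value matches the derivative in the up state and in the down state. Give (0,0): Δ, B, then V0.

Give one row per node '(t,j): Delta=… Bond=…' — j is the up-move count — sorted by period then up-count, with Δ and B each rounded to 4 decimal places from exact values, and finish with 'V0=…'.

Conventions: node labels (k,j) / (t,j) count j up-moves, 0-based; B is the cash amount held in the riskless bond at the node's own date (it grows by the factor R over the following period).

(0,0): Delta=2.2462 Bond=-224.5803
V0=130.3120

Risk-neutral probability p* = (R−d)/(u−d) = (1.28−0.81)/(1.46−0.81) = 0.7231.
Terminal payoffs: V(1,0)=0.0000, V(1,1)=230.6800
Node (0,0) S=158.0000: V=(p*·230.6800+(1−p*)·0.0000)/1.28=130.3120; Δ=(230.6800−0.0000)/(230.6800−127.9800)=2.2462; B=V−Δ·S=-224.5803
As a check, the time-0 holding Δ(0,0)·S0 + B(0,0) comes to 130.3120 — exactly V0.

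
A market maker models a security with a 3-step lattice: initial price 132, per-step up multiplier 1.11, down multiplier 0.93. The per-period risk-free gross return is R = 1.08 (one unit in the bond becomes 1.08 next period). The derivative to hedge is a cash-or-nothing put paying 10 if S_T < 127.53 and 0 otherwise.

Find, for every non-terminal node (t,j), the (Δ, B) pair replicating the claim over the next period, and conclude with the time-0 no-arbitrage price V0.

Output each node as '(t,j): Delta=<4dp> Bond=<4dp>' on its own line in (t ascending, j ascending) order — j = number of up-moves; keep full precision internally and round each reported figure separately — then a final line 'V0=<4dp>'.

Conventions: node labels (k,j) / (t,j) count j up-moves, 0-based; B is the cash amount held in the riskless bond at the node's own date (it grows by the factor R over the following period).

(0,0): Delta=-0.1002 Bond=13.8186
(1,0): Delta=-0.3492 Bond=45.4866
(1,1): Delta=-0.0585 Bond=8.8115
(2,0): Delta=0.0000 Bond=9.2593
(2,1): Delta=-0.4077 Bond=57.0988
(2,2): Delta=0.0000 Bond=0.0000
V0=0.5880

Under the risk-neutral measure, an up-move has probability p* = (R−d)/(u−d) = 0.8333 and values discount at R = 1.08.
At maturity the claim pays: V(3,0)=10.0000, V(3,1)=10.0000, V(3,2)=0.0000, V(3,3)=0.0000
  t=2,j=0: stock 114.1668 → up 126.7251 (V=10.0000), down 106.1751 (V=10.0000). Price 9.2593; hedge Δ=0.0000, bond B=9.2593.
  t=2,j=1: stock 136.2636 → up 151.2526 (V=0.0000), down 126.7251 (V=10.0000). Price 1.5432; hedge Δ=-0.4077, bond B=57.0988.
  t=2,j=2: stock 162.6372 → up 180.5273 (V=0.0000), down 151.2526 (V=0.0000). Price 0.0000; hedge Δ=0.0000, bond B=0.0000.
  t=1,j=0: stock 122.7600 → up 136.2636 (V=1.5432), down 114.1668 (V=9.2593). Price 2.6196; hedge Δ=-0.3492, bond B=45.4866.
  t=1,j=1: stock 146.5200 → up 162.6372 (V=0.0000), down 136.2636 (V=1.5432). Price 0.2381; hedge Δ=-0.0585, bond B=8.8115.
  t=0,j=0: stock 132.0000 → up 146.5200 (V=0.2381), down 122.7600 (V=2.6196). Price 0.5880; hedge Δ=-0.1002, bond B=13.8186.
Check: Δ(0,0)·S0 + B(0,0) = 0.5880 = V0.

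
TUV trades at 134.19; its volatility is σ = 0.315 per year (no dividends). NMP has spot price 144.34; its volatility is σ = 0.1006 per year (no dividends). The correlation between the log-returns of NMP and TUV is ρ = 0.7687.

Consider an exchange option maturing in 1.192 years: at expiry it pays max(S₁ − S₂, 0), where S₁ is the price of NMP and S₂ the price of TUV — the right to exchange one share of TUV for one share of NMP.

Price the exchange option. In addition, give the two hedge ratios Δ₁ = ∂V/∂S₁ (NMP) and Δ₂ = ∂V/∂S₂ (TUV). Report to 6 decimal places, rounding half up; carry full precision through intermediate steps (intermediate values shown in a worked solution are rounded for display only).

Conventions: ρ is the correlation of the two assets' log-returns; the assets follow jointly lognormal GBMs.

exchange price = 20.506571
Δ1 = 0.657499
Δ2 = -0.554415

σ_eff = √(σ₁² + σ₂² − 2ρσ₁σ₂) = √(0.1006² + 0.315² − 2·0.7687·0.1006·0.315) = 0.246225
d₁ = (ln(S₁/S₂) + (q₂ − q₁ + σ_eff²/2)T) / (σ_eff√T) = (ln(144.34/134.19) + (0.0 − 0.0 + 0.030313)·1.192) / 0.268825 = 0.405648
d₂ = d₁ − σ_eff√T = 0.405648 − 0.268825 = 0.136823
N(d₁) = 0.657499,  N(d₂) = 0.554415
V = S₁·e^{−q₁T}·N(d₁) − S₂·e^{−q₂T}·N(d₂) = 94.903460 − 74.396889 = 20.506571
Key observation: no risk-free rate is needed — with the second asset as numeraire the exchange option is a call on the ratio S₁/S₂, and r cancels out of the value.
Δ₁ = e^{−q₁T}·N(d₁) = 0.657499;  Δ₂ = −e^{−q₂T}·N(d₂) = -0.554415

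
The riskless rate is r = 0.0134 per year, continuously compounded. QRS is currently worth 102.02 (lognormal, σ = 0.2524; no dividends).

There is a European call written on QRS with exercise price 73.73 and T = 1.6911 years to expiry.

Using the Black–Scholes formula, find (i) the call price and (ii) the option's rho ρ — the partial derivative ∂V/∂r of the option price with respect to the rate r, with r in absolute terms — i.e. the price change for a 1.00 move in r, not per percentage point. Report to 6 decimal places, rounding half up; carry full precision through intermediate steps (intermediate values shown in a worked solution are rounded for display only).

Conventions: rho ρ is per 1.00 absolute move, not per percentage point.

price = 32.019128
ρ = 99.272495

σ√T = 0.2524·√1.6911 = 0.328227
d₁ = (ln(S/K) + (r+σ²/2)T) / (σ√T) = (ln(102.02/73.73) + (0.0134+0.2524²/2)·1.6911) / 0.328227 = (0.324759 + 0.076527) / 0.328227 = 1.222588
d₂ = d₁ − σ√T = 1.222588 − 0.328227 = 0.894362
e^{−rT} = 0.977594
N(d₁) = 0.889257,  N(d₂) = 0.814436
Call price V = S·N(d₁) − K·e^{−rT}·N(d₂) = 90.722041 − 58.702913 = 32.019128
ρ = K·T·e^{−rT}·N(d₂) = 99.272495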